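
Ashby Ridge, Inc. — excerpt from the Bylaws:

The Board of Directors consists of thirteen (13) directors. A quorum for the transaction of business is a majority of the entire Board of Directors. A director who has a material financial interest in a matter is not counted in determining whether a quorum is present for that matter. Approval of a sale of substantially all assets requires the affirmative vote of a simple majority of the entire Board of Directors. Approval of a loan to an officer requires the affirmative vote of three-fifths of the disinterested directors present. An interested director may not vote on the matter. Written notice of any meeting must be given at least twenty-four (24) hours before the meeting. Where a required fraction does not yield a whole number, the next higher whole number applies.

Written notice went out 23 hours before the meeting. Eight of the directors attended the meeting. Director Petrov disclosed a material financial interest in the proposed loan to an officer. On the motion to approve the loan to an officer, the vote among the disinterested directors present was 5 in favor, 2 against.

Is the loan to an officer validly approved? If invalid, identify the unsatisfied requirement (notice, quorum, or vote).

Invalid — notice requirement not satisfied.

Notice: 23 hours given; 24 required (23 < 24). Not satisfied.
Quorum: 8 present, but the 1 interested director does not count, leaving 7. Quorum is 7. Satisfied.
Vote: the loan to an officer requires three-fifths of the disinterested directors present (8 − 1 = 7). 3/5 of 7 = 4.20, rounded up to 5, so 5 affirmative votes are needed; 5 voted in favor. Satisfied.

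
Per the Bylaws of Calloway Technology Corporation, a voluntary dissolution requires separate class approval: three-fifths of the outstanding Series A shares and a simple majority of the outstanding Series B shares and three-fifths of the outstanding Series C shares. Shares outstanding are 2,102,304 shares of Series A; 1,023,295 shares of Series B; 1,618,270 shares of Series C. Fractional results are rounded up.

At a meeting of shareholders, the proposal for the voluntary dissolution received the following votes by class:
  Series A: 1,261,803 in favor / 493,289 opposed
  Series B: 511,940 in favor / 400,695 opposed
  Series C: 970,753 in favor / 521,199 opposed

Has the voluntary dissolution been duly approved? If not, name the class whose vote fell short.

Series A: 3/5 of 2102304 = 1261382.40, rounded up to 1261383; 1,261,383 required, 1,261,803 in favor — approved.
Series B: a majority of 1023295 is 511648; 511,648 required, 511,940 in favor — approved.
Series C: 3/5 of 1618270 = 970962; 970,962 required, 970,753 in favor — not approved.

Not approved — the Series C shares did not give the required vote.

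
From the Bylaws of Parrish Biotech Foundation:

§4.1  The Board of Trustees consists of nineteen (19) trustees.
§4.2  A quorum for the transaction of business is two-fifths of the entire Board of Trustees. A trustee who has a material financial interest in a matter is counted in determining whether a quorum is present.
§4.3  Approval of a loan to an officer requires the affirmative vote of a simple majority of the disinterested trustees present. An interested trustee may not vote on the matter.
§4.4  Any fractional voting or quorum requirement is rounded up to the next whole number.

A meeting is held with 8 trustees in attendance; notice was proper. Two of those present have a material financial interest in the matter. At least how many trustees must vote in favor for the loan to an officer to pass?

4

The loan to an officer requires a majority of the disinterested trustees present (8 − 2 = 6).
A majority of 6 is 4.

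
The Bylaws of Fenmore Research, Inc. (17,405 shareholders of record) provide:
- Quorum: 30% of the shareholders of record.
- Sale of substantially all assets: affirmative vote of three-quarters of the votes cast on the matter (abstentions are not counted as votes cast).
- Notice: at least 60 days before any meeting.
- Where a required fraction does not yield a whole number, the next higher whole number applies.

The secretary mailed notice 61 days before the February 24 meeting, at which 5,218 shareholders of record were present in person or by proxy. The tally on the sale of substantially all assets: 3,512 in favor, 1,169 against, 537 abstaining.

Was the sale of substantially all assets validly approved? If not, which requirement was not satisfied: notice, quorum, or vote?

Invalid — quorum requirement not satisfied.

Notice: 61 days given; 60 required. Satisfied.
Quorum: 30% of 17,405 = 5,221.50, rounded up to 5,222; 5,218 present. Not satisfied.
Vote: requires three-fourths of the votes cast (5,218 − 537 abstaining = 4,681); 3/4 of 4681 = 3510.75, rounded up to 3511, so 3,511 needed; 3,512 in favor. Satisfied.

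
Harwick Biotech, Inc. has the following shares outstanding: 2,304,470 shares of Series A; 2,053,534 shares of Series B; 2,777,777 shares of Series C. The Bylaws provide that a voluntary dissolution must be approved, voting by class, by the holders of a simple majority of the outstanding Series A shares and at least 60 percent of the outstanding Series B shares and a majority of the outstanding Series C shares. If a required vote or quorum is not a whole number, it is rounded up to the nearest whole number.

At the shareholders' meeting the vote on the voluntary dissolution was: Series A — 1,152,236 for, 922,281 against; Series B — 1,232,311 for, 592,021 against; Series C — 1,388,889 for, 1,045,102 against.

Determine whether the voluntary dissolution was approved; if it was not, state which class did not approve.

Series A: a majority of 2304470 is 1152236; 1,152,236 required, 1,152,236 in favor — approved.
Series B: 3/5 of 2053534 = 1232120.40, rounded up to 1232121; 1,232,121 required, 1,232,311 in favor — approved.
Series C: a majority of 2777777 is 1388889; 1,388,889 required, 1,388,889 in favor — approved.

Approved — every class gave the required vote.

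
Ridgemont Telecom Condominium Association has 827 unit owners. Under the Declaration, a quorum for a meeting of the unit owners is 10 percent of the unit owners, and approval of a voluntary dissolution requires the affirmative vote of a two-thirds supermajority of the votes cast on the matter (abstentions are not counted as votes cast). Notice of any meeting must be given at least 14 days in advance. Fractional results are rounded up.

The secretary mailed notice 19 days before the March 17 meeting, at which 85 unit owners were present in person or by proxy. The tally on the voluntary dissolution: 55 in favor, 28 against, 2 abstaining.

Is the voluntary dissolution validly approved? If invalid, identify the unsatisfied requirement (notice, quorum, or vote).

Invalid — vote requirement not satisfied.

Notice: 19 days given; 14 required. Satisfied.
Quorum: 10% of 827 = 82.70, rounded up to 83; 85 present. Satisfied.
Vote: requires two-thirds of the votes cast (85 − 2 abstaining = 83); 2/3 of 83 = 55.33, rounded up to 56, so 56 needed; 55 in favor. Not satisfied.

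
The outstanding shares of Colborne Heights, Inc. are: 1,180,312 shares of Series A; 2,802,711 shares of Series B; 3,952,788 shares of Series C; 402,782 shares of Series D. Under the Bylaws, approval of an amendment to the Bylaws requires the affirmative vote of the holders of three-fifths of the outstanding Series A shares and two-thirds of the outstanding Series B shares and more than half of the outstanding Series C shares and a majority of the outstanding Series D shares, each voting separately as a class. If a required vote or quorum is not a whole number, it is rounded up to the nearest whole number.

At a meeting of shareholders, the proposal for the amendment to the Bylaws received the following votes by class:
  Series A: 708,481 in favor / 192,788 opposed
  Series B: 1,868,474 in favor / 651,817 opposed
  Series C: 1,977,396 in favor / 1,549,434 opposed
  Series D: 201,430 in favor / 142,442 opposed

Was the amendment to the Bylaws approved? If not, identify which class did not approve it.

Series A: 3/5 of 1180312 = 708187.20, rounded up to 708188; 708,188 required, 708,481 in favor — approved.
Series B: 2/3 of 2802711 = 1868474; 1,868,474 required, 1,868,474 in favor — approved.
Series C: a majority of 3952788 is 1976395; 1,976,395 required, 1,977,396 in favor — approved.
Series D: a majority of 402782 is 201392; 201,392 required, 201,430 in favor — approved.

Approved — every class gave the required vote.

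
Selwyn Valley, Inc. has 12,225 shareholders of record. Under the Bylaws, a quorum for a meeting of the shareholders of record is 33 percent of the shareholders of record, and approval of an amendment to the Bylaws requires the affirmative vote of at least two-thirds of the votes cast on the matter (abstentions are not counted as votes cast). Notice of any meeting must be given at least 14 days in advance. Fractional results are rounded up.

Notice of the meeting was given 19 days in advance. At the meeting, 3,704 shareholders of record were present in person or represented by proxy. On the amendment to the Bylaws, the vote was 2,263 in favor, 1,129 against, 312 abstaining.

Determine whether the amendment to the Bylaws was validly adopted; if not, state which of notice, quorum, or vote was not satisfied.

Invalid — quorum requirement not satisfied.

Notice: 19 days given; 14 required. Satisfied.
Quorum: 33% of 12,225 = 4,034.25, rounded up to 4,035; 3,704 present. Not satisfied.
Vote: requires two-thirds of the votes cast (3,704 − 312 abstaining = 3,392); 2/3 of 3392 = 2261.33, rounded up to 2262, so 2,262 needed; 2,263 in favor. Satisfied.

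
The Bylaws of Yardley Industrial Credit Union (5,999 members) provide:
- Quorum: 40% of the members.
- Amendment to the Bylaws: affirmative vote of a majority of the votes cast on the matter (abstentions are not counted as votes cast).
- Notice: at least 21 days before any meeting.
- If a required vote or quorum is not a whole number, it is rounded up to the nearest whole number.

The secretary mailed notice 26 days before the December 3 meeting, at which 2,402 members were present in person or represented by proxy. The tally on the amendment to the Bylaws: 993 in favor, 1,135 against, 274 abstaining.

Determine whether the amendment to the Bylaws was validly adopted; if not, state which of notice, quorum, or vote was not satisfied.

Notice: 26 days given; 21 required. Satisfied.
Quorum: 40% of 5,999 = 2,399.60, rounded up to 2,400; 2,402 present. Satisfied.
Vote: requires a majority of the votes cast (2,402 − 274 abstaining = 2,128); a majority of 2128 is 1065, so 1,065 needed; 993 in favor. Not satisfied.

Invalid — vote requirement not satisfied.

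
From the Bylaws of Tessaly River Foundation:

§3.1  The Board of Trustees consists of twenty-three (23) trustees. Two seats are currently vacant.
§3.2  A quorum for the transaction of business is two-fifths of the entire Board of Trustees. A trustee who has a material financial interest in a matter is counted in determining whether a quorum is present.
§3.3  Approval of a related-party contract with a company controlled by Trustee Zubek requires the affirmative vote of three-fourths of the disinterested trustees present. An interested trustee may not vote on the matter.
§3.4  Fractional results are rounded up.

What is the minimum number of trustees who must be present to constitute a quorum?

2/5 of 23 = 9.20, rounded up to 10.

10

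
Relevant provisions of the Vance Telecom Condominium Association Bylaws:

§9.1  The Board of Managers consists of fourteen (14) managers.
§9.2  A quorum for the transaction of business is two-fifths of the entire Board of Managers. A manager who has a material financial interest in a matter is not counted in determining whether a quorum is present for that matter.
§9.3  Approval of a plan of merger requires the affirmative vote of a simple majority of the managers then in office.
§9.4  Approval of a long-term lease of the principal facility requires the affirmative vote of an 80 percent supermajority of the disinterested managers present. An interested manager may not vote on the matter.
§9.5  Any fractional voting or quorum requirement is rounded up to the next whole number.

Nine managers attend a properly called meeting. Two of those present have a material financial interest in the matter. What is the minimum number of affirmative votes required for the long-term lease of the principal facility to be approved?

The long-term lease of the principal facility requires four-fifths of the disinterested managers present (9 − 2 = 7).
4/5 of 7 = 5.60, rounded up to 6.

6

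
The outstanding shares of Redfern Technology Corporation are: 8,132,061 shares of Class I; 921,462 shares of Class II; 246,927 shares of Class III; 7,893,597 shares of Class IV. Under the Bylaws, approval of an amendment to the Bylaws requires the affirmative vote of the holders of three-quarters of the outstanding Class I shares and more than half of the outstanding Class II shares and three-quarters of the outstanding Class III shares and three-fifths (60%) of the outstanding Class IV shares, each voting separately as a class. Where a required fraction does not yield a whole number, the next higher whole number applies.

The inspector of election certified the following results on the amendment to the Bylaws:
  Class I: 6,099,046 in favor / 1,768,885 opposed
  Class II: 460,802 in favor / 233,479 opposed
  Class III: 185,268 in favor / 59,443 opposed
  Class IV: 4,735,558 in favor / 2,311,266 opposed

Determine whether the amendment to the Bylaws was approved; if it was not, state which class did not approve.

Not approved — the Class IV shares did not give the required vote.

Class I: 3/4 of 8132061 = 6099045.75, rounded up to 6099046; 6,099,046 required, 6,099,046 in favor — approved.
Class II: a majority of 921462 is 460732; 460,732 required, 460,802 in favor — approved.
Class III: 3/4 of 246927 = 185195.25, rounded up to 185196; 185,196 required, 185,268 in favor — approved.
Class IV: 3/5 of 7893597 = 4736158.20, rounded up to 4736159; 4,736,159 required, 4,735,558 in favor — not approved.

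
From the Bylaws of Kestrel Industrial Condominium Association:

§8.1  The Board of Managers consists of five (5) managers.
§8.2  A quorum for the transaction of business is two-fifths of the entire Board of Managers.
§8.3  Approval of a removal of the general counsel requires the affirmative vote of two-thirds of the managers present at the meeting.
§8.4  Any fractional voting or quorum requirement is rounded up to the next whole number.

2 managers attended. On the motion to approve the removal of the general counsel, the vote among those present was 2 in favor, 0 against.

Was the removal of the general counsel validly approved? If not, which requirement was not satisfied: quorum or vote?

Valid — all requirements satisfied.

Quorum: 2 present; quorum is 2. Satisfied.
Vote: the removal of the general counsel requires two-thirds of the managers present (2). 2/3 of 2 = 1.33, rounded up to 2, so 2 affirmative votes are needed; 2 voted in favor. Satisfied.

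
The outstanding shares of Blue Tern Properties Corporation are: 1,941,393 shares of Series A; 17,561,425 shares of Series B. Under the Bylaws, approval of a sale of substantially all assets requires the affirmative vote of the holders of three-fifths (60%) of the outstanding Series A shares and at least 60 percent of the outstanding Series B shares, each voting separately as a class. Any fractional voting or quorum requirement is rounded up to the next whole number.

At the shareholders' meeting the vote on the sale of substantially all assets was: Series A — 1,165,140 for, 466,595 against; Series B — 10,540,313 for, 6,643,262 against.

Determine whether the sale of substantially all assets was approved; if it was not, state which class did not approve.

Series A: 3/5 of 1941393 = 1164835.80, rounded up to 1164836; 1,164,836 required, 1,165,140 in favor — approved.
Series B: 3/5 of 17561425 = 10536855; 10,536,855 required, 10,540,313 in favor — approved.

Approved — every class gave the required vote.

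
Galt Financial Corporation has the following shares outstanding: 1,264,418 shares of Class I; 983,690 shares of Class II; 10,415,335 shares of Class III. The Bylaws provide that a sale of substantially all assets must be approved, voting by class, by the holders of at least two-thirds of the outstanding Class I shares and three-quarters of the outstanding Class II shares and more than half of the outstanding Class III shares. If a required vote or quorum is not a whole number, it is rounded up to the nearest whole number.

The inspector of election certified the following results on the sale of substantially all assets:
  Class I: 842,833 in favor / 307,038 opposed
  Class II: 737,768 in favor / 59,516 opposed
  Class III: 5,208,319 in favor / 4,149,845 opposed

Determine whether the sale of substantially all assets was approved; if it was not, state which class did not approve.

Class I: 2/3 of 1264418 = 842945.33, rounded up to 842946; 842,946 required, 842,833 in favor — not approved.
Class II: 3/4 of 983690 = 737767.50, rounded up to 737768; 737,768 required, 737,768 in favor — approved.
Class III: a majority of 10415335 is 5207668; 5,207,668 required, 5,208,319 in favor — approved.

Not approved — the Class I shares did not give the required vote.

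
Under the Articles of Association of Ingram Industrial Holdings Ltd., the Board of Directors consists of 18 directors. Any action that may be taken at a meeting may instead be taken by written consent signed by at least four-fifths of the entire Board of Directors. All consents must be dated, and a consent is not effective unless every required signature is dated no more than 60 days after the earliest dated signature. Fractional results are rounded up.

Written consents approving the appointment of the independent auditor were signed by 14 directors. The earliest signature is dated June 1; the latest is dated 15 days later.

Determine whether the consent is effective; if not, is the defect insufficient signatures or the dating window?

Signatures required: at least four-fifths of 18 — 4/5 of 18 = 14.40, rounded up to 15, so 15 needed; 14 signed. Insufficient.
Dating window: the latest signature is 15 days after the earliest; the limit is 60 days. Within the window.

Not effective — insufficient signatures.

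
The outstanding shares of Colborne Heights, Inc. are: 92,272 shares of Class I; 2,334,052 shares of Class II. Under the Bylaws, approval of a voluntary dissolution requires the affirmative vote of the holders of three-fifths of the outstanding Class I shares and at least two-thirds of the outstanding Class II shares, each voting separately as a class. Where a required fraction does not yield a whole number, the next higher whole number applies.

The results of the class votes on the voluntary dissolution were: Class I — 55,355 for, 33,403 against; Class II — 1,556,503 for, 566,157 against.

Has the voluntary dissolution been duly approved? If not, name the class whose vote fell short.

Not approved — the Class I shares did not give the required vote.

Class I: 3/5 of 92272 = 55363.20, rounded up to 55364; 55,364 required, 55,355 in favor — not approved.
Class II: 2/3 of 2334052 = 1556034.67, rounded up to 1556035; 1,556,035 required, 1,556,503 in favor — approved.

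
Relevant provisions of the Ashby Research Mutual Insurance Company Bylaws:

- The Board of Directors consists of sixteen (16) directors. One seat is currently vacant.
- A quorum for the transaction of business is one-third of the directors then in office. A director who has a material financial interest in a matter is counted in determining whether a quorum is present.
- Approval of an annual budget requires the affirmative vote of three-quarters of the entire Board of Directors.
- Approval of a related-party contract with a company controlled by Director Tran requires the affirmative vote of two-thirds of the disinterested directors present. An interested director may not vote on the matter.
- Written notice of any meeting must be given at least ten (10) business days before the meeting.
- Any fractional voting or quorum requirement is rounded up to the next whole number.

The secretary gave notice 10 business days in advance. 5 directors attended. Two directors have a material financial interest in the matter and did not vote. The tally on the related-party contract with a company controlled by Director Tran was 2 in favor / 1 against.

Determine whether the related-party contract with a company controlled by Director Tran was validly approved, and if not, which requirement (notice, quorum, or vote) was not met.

Valid — all requirements satisfied.

Notice: 10 business days given; 10 required (10 ≥ 10). Satisfied.
Quorum: 5 present (interested directors count toward quorum); quorum is 5. Satisfied.
Vote: the related-party contract with a company controlled by Director Tran requires two-thirds of the disinterested directors present (5 − 2 = 3). 2/3 of 3 = 2, so 2 affirmative votes are needed; 2 voted in favor. Satisfied.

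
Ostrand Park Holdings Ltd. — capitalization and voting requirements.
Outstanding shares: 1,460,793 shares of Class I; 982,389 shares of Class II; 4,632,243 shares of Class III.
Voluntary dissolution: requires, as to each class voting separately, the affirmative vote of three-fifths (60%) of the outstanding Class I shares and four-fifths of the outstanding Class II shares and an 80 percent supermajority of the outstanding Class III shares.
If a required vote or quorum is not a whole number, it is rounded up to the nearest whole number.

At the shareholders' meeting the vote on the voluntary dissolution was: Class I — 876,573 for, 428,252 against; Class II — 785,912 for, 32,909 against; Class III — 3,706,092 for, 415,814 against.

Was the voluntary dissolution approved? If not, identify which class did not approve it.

Approved — every class gave the required vote.

Class I: 3/5 of 1460793 = 876475.80, rounded up to 876476; 876,476 required, 876,573 in favor — approved.
Class II: 4/5 of 982389 = 785911.20, rounded up to 785912; 785,912 required, 785,912 in favor — approved.
Class III: 4/5 of 4632243 = 3705794.40, rounded up to 3705795; 3,705,795 required, 3,706,092 in favor — approved.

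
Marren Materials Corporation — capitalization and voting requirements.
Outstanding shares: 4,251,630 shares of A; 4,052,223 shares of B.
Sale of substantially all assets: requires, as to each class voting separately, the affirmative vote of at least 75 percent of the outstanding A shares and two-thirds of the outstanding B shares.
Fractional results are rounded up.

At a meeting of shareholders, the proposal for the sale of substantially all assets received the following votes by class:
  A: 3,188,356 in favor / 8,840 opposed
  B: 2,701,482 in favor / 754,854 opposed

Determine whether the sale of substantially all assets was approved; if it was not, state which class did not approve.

Not approved — the A shares did not give the required vote.

A: 3/4 of 4251630 = 3188722.50, rounded up to 3188723; 3,188,723 required, 3,188,356 in favor — not approved.
B: 2/3 of 4052223 = 2701482; 2,701,482 required, 2,701,482 in favor — approved.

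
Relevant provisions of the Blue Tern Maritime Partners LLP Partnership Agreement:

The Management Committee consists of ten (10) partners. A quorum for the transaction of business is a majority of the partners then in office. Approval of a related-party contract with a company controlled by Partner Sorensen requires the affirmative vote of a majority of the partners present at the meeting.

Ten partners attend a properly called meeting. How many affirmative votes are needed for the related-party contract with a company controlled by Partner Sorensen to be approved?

The related-party contract with a company controlled by Partner Sorensen requires a majority of the partners present (10).
A majority of 10 is 6.

6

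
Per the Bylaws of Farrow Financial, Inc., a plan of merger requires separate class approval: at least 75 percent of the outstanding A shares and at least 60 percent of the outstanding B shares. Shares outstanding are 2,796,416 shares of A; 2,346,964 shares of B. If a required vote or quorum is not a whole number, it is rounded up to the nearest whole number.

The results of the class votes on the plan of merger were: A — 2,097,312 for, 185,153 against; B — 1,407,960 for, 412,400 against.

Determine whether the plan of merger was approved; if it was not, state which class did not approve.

Not approved — the B shares did not give the required vote.

A: 3/4 of 2796416 = 2097312; 2,097,312 required, 2,097,312 in favor — approved.
B: 3/5 of 2346964 = 1408178.40, rounded up to 1408179; 1,408,179 required, 1,407,960 in favor — not approved.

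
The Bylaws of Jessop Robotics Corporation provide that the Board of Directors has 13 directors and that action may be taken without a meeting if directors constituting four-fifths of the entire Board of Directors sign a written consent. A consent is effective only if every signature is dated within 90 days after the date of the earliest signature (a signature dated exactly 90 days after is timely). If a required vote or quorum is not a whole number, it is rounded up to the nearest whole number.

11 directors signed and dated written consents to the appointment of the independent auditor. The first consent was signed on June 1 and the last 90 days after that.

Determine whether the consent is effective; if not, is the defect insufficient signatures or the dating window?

Signatures required: four-fifths of 13 — 4/5 of 13 = 10.40, rounded up to 11, so 11 needed; 11 signed. Sufficient.
Dating window: the latest signature is 90 days after the earliest; the limit is 90 days. Within the window.

Effective — both the signature and dating-window requirements are satisfied.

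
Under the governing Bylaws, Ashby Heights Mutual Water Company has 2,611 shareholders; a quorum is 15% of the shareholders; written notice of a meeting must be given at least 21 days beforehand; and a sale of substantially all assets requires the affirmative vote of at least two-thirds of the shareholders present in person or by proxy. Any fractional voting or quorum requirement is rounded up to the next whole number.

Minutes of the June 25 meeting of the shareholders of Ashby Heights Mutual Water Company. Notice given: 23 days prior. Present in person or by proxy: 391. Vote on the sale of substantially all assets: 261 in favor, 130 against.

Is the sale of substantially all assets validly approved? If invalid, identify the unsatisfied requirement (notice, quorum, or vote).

Invalid — quorum requirement not satisfied.

Notice: 23 days given; 21 required. Satisfied.
Quorum: 15% of 2,611 = 391.65, rounded up to 392; 391 present. Not satisfied.
Vote: requires two-thirds of those present (391); 2/3 of 391 = 260.67, rounded up to 261, so 261 needed; 261 in favor. Satisfied.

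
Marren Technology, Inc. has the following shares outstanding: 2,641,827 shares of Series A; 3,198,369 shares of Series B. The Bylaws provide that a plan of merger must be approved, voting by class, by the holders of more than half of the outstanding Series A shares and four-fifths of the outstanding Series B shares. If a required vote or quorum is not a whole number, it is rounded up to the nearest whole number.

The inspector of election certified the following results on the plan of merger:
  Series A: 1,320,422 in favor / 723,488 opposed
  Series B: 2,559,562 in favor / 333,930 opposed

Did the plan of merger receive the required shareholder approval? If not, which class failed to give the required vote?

Series A: a majority of 2641827 is 1320914; 1,320,914 required, 1,320,422 in favor — not approved.
Series B: 4/5 of 3198369 = 2558695.20, rounded up to 2558696; 2,558,696 required, 2,559,562 in favor — approved.

Not approved — the Series A shares did not give the required vote.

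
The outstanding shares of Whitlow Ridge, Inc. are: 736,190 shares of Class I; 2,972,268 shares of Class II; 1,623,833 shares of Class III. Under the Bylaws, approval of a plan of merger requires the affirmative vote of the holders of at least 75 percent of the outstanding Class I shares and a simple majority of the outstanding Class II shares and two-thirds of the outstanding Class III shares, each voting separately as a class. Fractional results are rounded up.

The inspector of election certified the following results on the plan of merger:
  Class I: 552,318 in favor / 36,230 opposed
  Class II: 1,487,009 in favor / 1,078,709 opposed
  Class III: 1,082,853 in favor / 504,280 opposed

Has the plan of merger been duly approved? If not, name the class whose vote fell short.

Class I: 3/4 of 736190 = 552142.50, rounded up to 552143; 552,143 required, 552,318 in favor — approved.
Class II: a majority of 2972268 is 1486135; 1,486,135 required, 1,487,009 in favor — approved.
Class III: 2/3 of 1623833 = 1082555.33, rounded up to 1082556; 1,082,556 required, 1,082,853 in favor — approved.

Approved — every class gave the required vote.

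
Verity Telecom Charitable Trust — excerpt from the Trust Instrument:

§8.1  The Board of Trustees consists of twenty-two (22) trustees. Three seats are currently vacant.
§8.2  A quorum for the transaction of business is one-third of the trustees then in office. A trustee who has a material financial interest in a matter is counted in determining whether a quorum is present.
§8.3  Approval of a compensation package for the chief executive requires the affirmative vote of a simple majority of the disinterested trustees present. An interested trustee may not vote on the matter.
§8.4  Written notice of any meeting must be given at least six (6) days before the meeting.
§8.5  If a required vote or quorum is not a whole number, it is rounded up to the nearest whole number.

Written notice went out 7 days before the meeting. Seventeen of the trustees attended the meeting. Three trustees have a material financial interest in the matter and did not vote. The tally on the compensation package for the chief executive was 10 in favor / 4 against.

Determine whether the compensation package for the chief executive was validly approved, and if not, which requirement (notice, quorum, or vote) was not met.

Valid — all requirements satisfied.

Notice: 7 days given; 6 required (7 ≥ 6). Satisfied.
Quorum: 17 present (interested trustees count toward quorum); quorum is 7. Satisfied.
Vote: the compensation package for the chief executive requires a majority of the disinterested trustees present (17 − 3 = 14). A majority of 14 is 8, so 8 affirmative votes are needed; 10 voted in favor. Satisfied.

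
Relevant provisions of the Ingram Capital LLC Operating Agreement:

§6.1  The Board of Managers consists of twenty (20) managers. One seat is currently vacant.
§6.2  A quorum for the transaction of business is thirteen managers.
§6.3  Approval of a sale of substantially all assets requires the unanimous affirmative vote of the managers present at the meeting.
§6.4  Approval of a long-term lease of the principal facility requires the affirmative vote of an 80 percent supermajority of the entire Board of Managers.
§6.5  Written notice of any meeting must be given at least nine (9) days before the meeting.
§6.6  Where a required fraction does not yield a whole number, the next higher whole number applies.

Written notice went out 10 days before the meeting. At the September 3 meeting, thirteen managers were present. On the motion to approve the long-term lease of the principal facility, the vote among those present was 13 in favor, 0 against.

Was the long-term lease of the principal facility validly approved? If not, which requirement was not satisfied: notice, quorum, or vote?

Invalid — vote requirement not satisfied.

Notice: 10 days given; 9 required (10 ≥ 9). Satisfied.
Quorum: 13 present; quorum is 13. Satisfied.
Vote: the long-term lease of the principal facility requires four-fifths of the entire Board of Managers (20). 4/5 of 20 = 16, so 16 affirmative votes are needed; 13 voted in favor. Not satisfied.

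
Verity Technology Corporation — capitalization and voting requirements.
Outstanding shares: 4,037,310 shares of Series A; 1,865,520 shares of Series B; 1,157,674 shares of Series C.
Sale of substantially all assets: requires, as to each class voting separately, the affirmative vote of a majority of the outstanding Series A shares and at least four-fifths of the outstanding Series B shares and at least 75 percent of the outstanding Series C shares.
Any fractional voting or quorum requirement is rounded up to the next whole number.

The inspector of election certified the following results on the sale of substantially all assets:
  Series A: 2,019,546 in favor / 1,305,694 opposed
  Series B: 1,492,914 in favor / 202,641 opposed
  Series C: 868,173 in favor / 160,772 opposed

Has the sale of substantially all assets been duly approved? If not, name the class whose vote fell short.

Not approved — the Series C shares did not give the required vote.

Series A: a majority of 4037310 is 2018656; 2,018,656 required, 2,019,546 in favor — approved.
Series B: 4/5 of 1865520 = 1492416; 1,492,416 required, 1,492,914 in favor — approved.
Series C: 3/4 of 1157674 = 868255.50, rounded up to 868256; 868,256 required, 868,173 in favor — not approved.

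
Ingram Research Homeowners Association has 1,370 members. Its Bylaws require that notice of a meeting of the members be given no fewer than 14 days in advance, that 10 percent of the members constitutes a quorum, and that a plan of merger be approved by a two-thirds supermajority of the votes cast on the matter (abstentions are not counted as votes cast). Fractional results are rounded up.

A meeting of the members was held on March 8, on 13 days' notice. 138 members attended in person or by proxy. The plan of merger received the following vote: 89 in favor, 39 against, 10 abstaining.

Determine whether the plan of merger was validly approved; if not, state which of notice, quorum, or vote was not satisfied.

Invalid — notice requirement not satisfied.

Notice: 13 days given; 14 required. Not satisfied.
Quorum: 10% of 1,370 = 137; 138 present. Satisfied.
Vote: requires two-thirds of the votes cast (138 − 10 abstaining = 128); 2/3 of 128 = 85.33, rounded up to 86, so 86 needed; 89 in favor. Satisfied.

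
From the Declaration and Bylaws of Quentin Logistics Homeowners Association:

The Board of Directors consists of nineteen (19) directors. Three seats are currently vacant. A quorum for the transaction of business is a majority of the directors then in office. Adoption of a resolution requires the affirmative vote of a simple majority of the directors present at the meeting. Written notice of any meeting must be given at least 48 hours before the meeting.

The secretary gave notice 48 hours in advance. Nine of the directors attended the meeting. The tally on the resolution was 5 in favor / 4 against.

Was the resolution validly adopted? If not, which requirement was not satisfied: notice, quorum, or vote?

Valid — all requirements satisfied.

Notice: 48 hours given; 48 required (48 ≥ 48). Satisfied.
Quorum: 9 present; quorum is 9. Satisfied.
Vote: the resolution requires a majority of the directors present (9). A majority of 9 is 5, so 5 affirmative votes are needed; 5 voted in favor. Satisfied.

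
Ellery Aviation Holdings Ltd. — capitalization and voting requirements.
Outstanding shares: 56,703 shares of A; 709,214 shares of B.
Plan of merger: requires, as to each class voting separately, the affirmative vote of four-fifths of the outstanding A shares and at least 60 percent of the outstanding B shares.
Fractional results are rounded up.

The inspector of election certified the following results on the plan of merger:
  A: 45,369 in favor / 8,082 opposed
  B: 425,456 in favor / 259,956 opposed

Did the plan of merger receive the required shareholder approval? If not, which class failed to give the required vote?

Not approved — the B shares did not give the required vote.

A: 4/5 of 56703 = 45362.40, rounded up to 45363; 45,363 required, 45,369 in favor — approved.
B: 3/5 of 709214 = 425528.40, rounded up to 425529; 425,529 required, 425,456 in favor — not approved.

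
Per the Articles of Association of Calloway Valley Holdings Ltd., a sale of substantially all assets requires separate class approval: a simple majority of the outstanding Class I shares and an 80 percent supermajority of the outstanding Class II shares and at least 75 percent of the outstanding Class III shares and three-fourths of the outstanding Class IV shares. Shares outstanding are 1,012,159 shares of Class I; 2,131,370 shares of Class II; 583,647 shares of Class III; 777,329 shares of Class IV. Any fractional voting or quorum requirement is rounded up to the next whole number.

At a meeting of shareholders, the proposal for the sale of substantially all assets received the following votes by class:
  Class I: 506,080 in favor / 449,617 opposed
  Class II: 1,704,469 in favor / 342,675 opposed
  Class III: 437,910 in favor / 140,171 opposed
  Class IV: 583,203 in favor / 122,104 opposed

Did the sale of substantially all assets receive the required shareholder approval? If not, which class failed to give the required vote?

Not approved — the Class II shares did not give the required vote.

Class I: a majority of 1012159 is 506080; 506,080 required, 506,080 in favor — approved.
Class II: 4/5 of 2131370 = 1705096; 1,705,096 required, 1,704,469 in favor — not approved.
Class III: 3/4 of 583647 = 437735.25, rounded up to 437736; 437,736 required, 437,910 in favor — approved.
Class IV: 3/4 of 777329 = 582996.75, rounded up to 582997; 582,997 required, 583,203 in favor — approved.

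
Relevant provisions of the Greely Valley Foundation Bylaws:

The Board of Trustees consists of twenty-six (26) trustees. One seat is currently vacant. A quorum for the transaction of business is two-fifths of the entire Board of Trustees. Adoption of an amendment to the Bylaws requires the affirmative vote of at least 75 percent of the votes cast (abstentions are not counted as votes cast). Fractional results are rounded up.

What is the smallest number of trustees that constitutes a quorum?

11

2/5 of 26 = 10.40, rounded up to 11.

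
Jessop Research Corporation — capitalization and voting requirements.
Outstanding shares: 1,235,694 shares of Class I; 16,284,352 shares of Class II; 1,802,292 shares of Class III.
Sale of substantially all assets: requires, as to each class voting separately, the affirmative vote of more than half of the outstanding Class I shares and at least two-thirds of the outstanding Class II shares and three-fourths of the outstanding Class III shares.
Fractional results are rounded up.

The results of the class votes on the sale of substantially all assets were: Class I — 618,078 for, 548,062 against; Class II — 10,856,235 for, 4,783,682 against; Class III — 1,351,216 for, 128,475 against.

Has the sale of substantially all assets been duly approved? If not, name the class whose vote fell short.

Not approved — the Class III shares did not give the required vote.

Class I: a majority of 1235694 is 617848; 617,848 required, 618,078 in favor — approved.
Class II: 2/3 of 16284352 = 10856234.67, rounded up to 10856235; 10,856,235 required, 10,856,235 in favor — approved.
Class III: 3/4 of 1802292 = 1351719; 1,351,719 required, 1,351,216 in favor — not approved.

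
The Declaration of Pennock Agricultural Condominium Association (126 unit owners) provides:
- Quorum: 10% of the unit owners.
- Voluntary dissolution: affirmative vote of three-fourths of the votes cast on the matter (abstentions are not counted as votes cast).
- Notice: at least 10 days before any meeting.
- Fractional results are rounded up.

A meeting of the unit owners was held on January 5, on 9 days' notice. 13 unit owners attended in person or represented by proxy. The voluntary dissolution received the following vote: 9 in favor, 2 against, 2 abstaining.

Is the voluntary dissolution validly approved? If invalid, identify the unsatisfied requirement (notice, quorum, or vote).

Notice: 9 days given; 10 required. Not satisfied.
Quorum: 10% of 126 = 12.60, rounded up to 13; 13 present. Satisfied.
Vote: requires three-fourths of the votes cast (13 − 2 abstaining = 11); 3/4 of 11 = 8.25, rounded up to 9, so 9 needed; 9 in favor. Satisfied.

Invalid — notice requirement not satisfied.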